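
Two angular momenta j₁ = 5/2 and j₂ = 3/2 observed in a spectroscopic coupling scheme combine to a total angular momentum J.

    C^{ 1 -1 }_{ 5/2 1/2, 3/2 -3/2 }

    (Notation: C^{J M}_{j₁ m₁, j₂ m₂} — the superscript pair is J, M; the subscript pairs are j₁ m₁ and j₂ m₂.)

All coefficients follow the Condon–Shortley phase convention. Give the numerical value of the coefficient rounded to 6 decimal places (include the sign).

+√(1/20) ≈ +0.223607

j₁+j₂−J=3  J+j₁−j₂=2  J−j₁+j₂=0  j₁+j₂+J+1=6
(j₁±m₁, j₂±m₂, J±M) = (3,2,0,3,0,2)
P² = 36/5
sum k=0..0:
  [0] +1/12 = 1/12
S = 1/12
C² = P²·S² = 1/20 ; C = +0.223607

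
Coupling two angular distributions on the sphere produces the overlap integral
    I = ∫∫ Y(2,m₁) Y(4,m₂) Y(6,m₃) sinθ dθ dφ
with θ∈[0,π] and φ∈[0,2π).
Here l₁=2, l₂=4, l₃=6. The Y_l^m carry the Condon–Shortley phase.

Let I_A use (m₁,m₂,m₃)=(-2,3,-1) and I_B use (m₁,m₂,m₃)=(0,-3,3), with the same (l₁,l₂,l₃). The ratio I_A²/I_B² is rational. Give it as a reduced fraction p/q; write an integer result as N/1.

5/108

Shared (l₁,l₂,l₃)=(2,4,6): N and (l;000)² cancel in I_A²/I_B².
A: Δ = 0!·4!·8!/13! = 1/6435; Racah Σ t=0..0: t=0:+1/120960 = 1/120960; ⇒ 3j(2 4 6; -2 3 -1)² = 1/1287, sgn -1
B: Δ = 0!·4!·8!/13! = 1/6435; Racah Σ t=0..0: t=0:+1/20160 = 1/20160; ⇒ 3j(2 4 6; 0 -3 3)² = 12/715, sgn -1
I_A²/I_B² = (1/1287)/(12/715) = 5/108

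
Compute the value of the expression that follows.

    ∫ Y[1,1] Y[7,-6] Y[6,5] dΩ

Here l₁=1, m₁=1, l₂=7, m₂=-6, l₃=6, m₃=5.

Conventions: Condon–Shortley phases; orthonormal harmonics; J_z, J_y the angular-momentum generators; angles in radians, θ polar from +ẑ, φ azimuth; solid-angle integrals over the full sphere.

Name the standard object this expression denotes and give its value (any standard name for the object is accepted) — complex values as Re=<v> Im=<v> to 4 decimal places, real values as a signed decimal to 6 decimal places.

This is a Gaunt coefficient — the integral of a triple product of spherical harmonics over the sphere.
Checks pass: Σm=0; 14 even; l₃=6∈[6,8].
(2·1+1)(2·7+1)(2·6+1) = 585
Δ: 2! 0! 12! / 15! → 1/1365
sum: t=1:−1/518400 = -1/518400
3j²(1 7 6; 0 0 0) = Δ·Π!·Σ² = 7/195  (sign -1)
sum: t=0:+1/79833600 = 1/79833600
3j²(1 7 6; 1 -6 5) = Δ·Π!·Σ² = 2/35  (sign -1)
combine: 4πI² = 585·7/195·2/35 = 6/5
take √, sign +1: I = 0.30901936

Gaunt coefficient, +0.309019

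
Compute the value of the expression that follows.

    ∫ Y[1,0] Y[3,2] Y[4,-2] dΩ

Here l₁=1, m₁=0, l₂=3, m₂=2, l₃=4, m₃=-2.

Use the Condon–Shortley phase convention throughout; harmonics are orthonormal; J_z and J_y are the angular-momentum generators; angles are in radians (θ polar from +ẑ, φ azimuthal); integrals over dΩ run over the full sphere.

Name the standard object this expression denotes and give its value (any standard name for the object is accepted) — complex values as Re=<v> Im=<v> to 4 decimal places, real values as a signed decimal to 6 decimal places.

This is a Gaunt coefficient — the integral of a triple product of spherical harmonics over the sphere.
m-sum 0 ✓  L=8 even ✓  2≤4≤4 ✓
Π(2lᵢ+1) = 3×7×9 = 189
triangle coeff Δ(1,3,4) = 1/252
Σ_t [0,0]: t=0:+1/36 = 1/36
(3j)²=4/63 [(1 3 4; 0 0 0)], sign=+1
Σ_t [0,0]: t=0:+1/120 = 1/120
(3j)²=1/21 [(1 3 4; 0 2 -2)], sign=+1
⇒ 4πI² = 4/7
I = (+1)√(4/7/(4π)) = 0.21324362

Gaunt coefficient, +0.213244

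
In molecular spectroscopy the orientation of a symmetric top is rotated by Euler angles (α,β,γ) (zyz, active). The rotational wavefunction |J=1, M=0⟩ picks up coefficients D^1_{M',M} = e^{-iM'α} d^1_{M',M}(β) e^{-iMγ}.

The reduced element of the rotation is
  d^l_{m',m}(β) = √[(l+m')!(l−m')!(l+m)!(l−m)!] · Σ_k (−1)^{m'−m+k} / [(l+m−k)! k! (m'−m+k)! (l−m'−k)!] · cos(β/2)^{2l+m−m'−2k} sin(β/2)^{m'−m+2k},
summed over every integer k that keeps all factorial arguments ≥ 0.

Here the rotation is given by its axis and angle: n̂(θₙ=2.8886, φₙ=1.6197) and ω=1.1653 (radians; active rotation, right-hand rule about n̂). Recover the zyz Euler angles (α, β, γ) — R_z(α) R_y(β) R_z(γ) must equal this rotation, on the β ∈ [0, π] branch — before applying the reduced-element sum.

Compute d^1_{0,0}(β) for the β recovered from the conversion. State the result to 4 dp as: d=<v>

Axis–angle → zyz. n̂ = (sinθₙcosφₙ, sinθₙsinφₙ, cosθₙ) = (-0.012236, +0.250003, -0.968168), ω = 1.1653.
R = I cosω + sinω [n̂]ₓ + (1−cosω) n̂n̂ᵀ gives
  R = [+0.394566, +0.887803, +0.236903; -0.891508, +0.432321, -0.135321; -0.222556, -0.157808, +0.962063]
β = atan2(√(R₁₃²+R₂₃²), R₃₃) = 0.276331; α = atan2(R₂₃, R₁₃) mod 2π = 5.764206; γ = atan2(R₃₂, −R₃₁) mod 2π = 5.666398
d^1_{0,0}(β=0.2763) via the finite sum:
With c≡cos(β/2)=0.990470 and s≡sin(β/2)=0.137726, N=[1·1·1·1]^{1/2}=1.000000
k∈{0,1} keeps every argument non-negative
  k=0: (−1)^0·1.0000/(1)·0.9905^2·0.1377^0 = +0.981032
  k=1: (−1)^1·1.0000/(1)·0.9905^0·0.1377^2 = -0.018968
d^1_{0,0}(0.2763) = +0.981032 -0.018968 = +0.962063

d=0.9621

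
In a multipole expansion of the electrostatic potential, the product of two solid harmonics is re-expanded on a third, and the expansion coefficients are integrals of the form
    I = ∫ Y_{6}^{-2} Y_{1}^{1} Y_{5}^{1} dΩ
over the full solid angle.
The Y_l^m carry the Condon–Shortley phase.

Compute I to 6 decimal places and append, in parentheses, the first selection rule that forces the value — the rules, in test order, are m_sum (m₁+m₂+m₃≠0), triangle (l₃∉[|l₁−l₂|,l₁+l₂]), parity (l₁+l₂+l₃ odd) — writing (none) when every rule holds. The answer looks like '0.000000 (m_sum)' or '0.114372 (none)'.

Rules hold: Σm=0, L=12 even, 5≤5≤7.
N = 13·3·11 = 429
Δ = 2!·10!·0!/13! = 1/858
Racah Σ t=1..1: t=1:−1/14400 = -1/14400
⇒ 3j(6 1 5; 0 0 0)² = 6/143, sgn +1
Racah Σ t=2..2: t=2:+1/34560 = 1/34560
⇒ 3j(6 1 5; -2 1 1)² = 14/429, sgn +1
4πI² = N·(3j₀)²·(3jₘ)² = 84/143
I = +1·√(0.587413/4π) = 0.21620548
No selection rule forces the value: the integral is nonzero (none).

0.216205 (none)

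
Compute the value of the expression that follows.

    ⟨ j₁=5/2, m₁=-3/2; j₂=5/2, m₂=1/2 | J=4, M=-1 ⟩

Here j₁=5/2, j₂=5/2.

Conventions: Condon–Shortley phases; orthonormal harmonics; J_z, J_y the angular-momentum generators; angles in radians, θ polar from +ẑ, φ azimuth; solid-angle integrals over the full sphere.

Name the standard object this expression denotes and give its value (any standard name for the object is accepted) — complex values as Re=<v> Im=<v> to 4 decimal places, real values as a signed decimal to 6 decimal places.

Clebsch–Gordan coefficient, −√(5/14) ≈ -0.597614

This is a Clebsch–Gordan (vector-coupling) coefficient.
√[9·1!4!4!/10! · 1!4!3!2!3!5!] = √(10368/35)
  +(−1)^0/∏(0,1,4,3,0,1)! = 1/144  (running 1/144)
  +(−1)^1/∏(1,0,3,2,1,2)! = -1/24  (running -5/144)
⟨..|..⟩ = √(10368/35)·(-5/144) = -0.597614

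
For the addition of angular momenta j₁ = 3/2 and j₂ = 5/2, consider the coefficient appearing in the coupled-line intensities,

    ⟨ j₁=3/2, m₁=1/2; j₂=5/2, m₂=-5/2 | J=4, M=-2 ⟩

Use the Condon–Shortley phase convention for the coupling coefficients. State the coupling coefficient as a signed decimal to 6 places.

+0.327327

triangle: 0!*3!*5!/9! = 720/362880
(j±m)!: 2!*1!*0!*5!*2!*6! = 345600
prefactor² = (2J+1)*Δ*N² = 43200/7
  k=0: +1/(0!*0!*1!*0!*2!*5!) = 1/240
Σ = 1/240  ⇒  CG² = 43200/7*(1/240)² = 3/28
CG = +√(3/28) = +0.327327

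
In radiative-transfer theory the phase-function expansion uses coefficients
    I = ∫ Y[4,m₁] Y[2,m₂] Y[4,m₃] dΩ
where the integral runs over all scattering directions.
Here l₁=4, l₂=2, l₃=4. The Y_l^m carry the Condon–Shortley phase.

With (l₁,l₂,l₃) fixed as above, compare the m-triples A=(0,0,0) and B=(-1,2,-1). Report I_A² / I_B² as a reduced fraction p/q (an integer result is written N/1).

2/3

Shared (l₁,l₂,l₃)=(4,2,4): N and (l;000)² cancel in I_A²/I_B².
A: Δ = 2!·6!·2!/11! = 1/13860; Racah Σ t=0..2: t=0:+1/192 t=1:−1/36 t=2:+1/192 = -5/288; ⇒ 3j(4 2 4; 0 0 0)² = 20/693, sgn -1
B: Δ = 2!·6!·2!/11! = 1/13860; Racah Σ t=2..2: t=2:+1/144 = 1/144; ⇒ 3j(4 2 4; -1 2 -1)² = 10/231, sgn -1
I_A²/I_B² = (20/693)/(10/231) = 2/3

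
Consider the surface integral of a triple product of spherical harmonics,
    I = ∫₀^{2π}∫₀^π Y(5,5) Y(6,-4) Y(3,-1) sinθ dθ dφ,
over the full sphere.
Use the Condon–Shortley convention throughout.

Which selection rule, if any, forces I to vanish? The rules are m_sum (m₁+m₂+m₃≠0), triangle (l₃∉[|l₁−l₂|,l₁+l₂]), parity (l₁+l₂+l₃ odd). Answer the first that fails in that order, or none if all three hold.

none

azimuthal sum: 5 − 4 − 1 = 0  ✓
1 ≤ 3 ≤ 11 (triangle on l)  ✓
L = 5 + 6 + 3 = 14 (even)  ✓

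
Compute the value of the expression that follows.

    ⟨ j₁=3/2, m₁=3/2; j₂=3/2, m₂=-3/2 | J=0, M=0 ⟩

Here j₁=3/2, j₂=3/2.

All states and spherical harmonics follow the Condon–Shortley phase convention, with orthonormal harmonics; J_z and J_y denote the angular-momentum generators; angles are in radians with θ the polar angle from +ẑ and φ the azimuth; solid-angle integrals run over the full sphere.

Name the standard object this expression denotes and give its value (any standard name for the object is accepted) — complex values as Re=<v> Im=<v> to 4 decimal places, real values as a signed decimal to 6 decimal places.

This is a Clebsch–Gordan (vector-coupling) coefficient.
triangle: 3!*0!*0!/4! = 6/24
(j±m)!: 3!*0!*0!*3!*0!*0! = 36
prefactor² = (2J+1)*Δ*N² = 9
  k=0: +1/(0!*3!*0!*0!*0!*0!) = 1/6
Σ = 1/6  ⇒  CG² = 9*(1/6)² = 1/4
CG = +√(1/4) = +0.500000

Clebsch–Gordan coefficient, +√(1/4) ≈ +0.500000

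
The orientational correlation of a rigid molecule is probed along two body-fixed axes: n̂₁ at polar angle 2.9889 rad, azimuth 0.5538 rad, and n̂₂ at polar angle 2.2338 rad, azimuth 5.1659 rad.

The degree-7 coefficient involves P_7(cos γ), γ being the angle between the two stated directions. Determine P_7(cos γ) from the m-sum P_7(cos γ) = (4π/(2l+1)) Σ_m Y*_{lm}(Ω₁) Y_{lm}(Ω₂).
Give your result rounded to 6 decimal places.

Addition theorem: P_7(cos γ) = (4π/15) Σ_m Y*_{lm}(Ω₁) Y_{lm}(Ω₂), m = −7…7:
  [-7]  conj(Y_{7,-7})(Ω₁) = -0.00000 - 0.00000j ; Y_{7,-7}(Ω₂) = 0.00312 + 0.09441j ; Δ = 0.00000 - 0.00000j
  [-6]  conj(Y_{7,-6})(Ω₁) = 0.00002 + 0.00000j ; Y_{7,-6}(Ω₂) = -0.25197 - 0.11268j ; Δ = -0.00001 - 0.00000j
  [-5]  conj(Y_{7,-5})(Ω₁) = -0.00033 + 0.00013j ; Y_{7,-5}(Ω₂) = 0.33588 - 0.28105j ; Δ = -0.00007 + 0.00013j
  [-4]  conj(Y_{7,-4})(Ω₁) = 0.00226 - 0.00301j ; Y_{7,-4}(Ω₂) = 0.08079 + 0.32557j ; Δ = 0.00116 + 0.00049j
  [-3]  conj(Y_{7,-3})(Ω₁) = -0.00264 + 0.02907j ; Y_{7,-3}(Ω₂) = 0.07844 + 0.01674j ; Δ = -0.00069 + 0.00224j
  [-2]  conj(Y_{7,-2})(Ω₁) = -0.07034 - 0.14084j ; Y_{7,-2}(Ω₂) = -0.22662 + 0.28973j ; Δ = 0.05674 + 0.01154j
  [-1]  conj(Y_{7,-1})(Ω₁) = 0.44972 + 0.27808j ; Y_{7,-1}(Ω₂) = -0.03469 - 0.07118j ; Δ = 0.00419 - 0.04166j
  [+0]  conj(Y_{7,0})(Ω₁) = -0.76369 + 0.00000j ; Y_{7,0}(Ω₂) = -0.34467 + 0.00000j ; Δ = 0.26322 + 0.00000j
  [+1]  conj(Y_{7,1})(Ω₁) = -0.44972 + 0.27808j ; Y_{7,1}(Ω₂) = 0.03469 - 0.07118j ; Δ = 0.00419 + 0.04166j
  [+2]  conj(Y_{7,2})(Ω₁) = -0.07034 + 0.14084j ; Y_{7,2}(Ω₂) = -0.22662 - 0.28973j ; Δ = 0.05674 - 0.01154j
  [+3]  conj(Y_{7,3})(Ω₁) = 0.00264 + 0.02907j ; Y_{7,3}(Ω₂) = -0.07844 + 0.01674j ; Δ = -0.00069 - 0.00224j
  [+4]  conj(Y_{7,4})(Ω₁) = 0.00226 + 0.00301j ; Y_{7,4}(Ω₂) = 0.08079 - 0.32557j ; Δ = 0.00116 - 0.00049j
  [+5]  conj(Y_{7,5})(Ω₁) = 0.00033 + 0.00013j ; Y_{7,5}(Ω₂) = -0.33588 - 0.28105j ; Δ = -0.00007 - 0.00013j
  [+6]  conj(Y_{7,6})(Ω₁) = 0.00002 - 0.00000j ; Y_{7,6}(Ω₂) = -0.25197 + 0.11268j ; Δ = -0.00001 + 0.00000j
  [+7]  conj(Y_{7,7})(Ω₁) = 0.00000 - 0.00000j ; Y_{7,7}(Ω₂) = -0.00312 + 0.09441j ; Δ = 0.00000 + 0.00000j
Accumulated sum 0.38587 + 0.00000j; after 4π/(2l+1) scaling, 0.32327 + 0.00000j ⇒ P_7 = 0.323268

0.323268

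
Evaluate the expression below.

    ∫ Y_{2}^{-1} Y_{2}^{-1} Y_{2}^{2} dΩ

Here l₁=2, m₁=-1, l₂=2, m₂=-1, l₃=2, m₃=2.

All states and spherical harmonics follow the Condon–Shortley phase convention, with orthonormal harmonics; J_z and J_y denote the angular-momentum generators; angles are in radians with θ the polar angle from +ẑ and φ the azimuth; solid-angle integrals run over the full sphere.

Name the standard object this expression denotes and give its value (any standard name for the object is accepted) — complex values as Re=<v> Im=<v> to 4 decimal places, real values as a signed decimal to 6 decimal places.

This is a Gaunt coefficient — the integral of a triple product of spherical harmonics over the sphere.
Rules hold: Σm=0, L=6 even, 0≤2≤4.
N = 5·5·5 = 125
Δ = 2!·2!·2!/7! = 1/630
Racah Σ t=0..2: t=0:+1/8 t=1:−1/1 t=2:+1/8 = -3/4
⇒ 3j(2 2 2; 0 0 0)² = 2/35, sgn -1
Racah Σ t=1..1: t=1:−1/4 = -1/4
⇒ 3j(2 2 2; -1 -1 2)² = 3/35, sgn -1
4πI² = N·(3j₀)²·(3jₘ)² = 30/49
I = +1·√(0.612245/4π) = 0.22072812

Gaunt coefficient, +0.220728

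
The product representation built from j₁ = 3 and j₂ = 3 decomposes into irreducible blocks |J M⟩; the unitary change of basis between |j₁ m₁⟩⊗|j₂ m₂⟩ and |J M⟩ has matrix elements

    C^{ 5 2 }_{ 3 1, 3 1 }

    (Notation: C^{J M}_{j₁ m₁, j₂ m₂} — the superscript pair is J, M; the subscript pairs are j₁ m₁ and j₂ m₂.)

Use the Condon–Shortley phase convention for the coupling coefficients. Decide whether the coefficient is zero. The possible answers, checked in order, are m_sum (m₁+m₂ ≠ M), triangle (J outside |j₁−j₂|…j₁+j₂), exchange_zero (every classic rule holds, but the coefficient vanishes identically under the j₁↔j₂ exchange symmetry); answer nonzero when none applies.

exchange_zero

m-sum: m₁+m₂ = 1+1 = 2, M = 2  ✓
triangle: |j₁−j₂| = 0 ≤ J = 5 ≤ j₁+j₂ = 6  ✓
exchange: j₁=j₂ and m₁=m₂, and (−1)^(j₁+j₂−J) = (−1)^1 = −1 forces ⟨j₁m₁;j₂m₂|JM⟩ = −⟨j₂m₂;j₁m₁|JM⟩ = −⟨j₁m₁;j₂m₂|JM⟩ ⇒ the coefficient vanishes identically
Racah sum check: Σ_k collapses to 0 ⇒ CG = 0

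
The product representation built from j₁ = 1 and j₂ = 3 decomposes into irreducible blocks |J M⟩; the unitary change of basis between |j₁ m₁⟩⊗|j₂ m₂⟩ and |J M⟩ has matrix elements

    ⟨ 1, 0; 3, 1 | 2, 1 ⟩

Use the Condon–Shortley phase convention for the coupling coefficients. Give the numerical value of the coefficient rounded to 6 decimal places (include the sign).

-0.617213

triangle: 2!·0!·4!/7! = 48/5040
(j±m)!: 1!·1!·4!·2!·3!·1! = 288
prefactor² = (2J+1)·Δ·N² = 96/7
  k=1: −1/(1!·1!·0!·3!·0!·1!) = -1/6
Σ = -1/6  ⇒  CG² = 96/7·(-1/6)² = 8/21
CG = −√(8/21) = -0.617213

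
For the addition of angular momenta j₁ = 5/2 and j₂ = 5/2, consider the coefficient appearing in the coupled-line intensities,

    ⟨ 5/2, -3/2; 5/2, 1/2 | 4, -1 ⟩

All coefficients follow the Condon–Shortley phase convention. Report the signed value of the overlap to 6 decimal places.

−√(5/14) = -0.597614

√[9·1!4!4!/10! · 1!4!3!2!3!5!] = √(10368/35)
  +(−1)^0/∏(0,1,4,3,0,1)! = 1/144  (running 1/144)
  +(−1)^1/∏(1,0,3,2,1,2)! = -1/24  (running -5/144)
⟨..|..⟩ = √(10368/35)·(-5/144) = -0.597614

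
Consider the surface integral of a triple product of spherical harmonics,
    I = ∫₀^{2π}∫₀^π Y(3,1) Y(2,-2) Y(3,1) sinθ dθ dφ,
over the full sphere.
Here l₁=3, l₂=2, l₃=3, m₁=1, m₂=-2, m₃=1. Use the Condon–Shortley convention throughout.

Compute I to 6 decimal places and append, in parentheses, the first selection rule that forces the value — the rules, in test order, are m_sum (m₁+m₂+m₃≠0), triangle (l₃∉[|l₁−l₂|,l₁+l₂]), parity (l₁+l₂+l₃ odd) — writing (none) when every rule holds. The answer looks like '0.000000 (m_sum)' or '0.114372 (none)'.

0.206013 (none)

m-sum 0 ✓  L=8 even ✓  1≤3≤5 ✓
Π(2lᵢ+1) = 7×5×7 = 245
triangle coeff Δ(3,2,3) = 1/3780
Σ_t [0,2]: t=0:+1/24 t=1:−1/4 t=2:+1/24 = -1/6
(3j)²=4/105 [(3 2 3; 0 0 0)], sign=+1
Σ_t [0,0]: t=0:+1/16 = 1/16
(3j)²=2/35 [(3 2 3; 1 -2 1)], sign=+1
⇒ 4πI² = 8/15
I = (+1)√(8/15/(4π)) = 0.20601291
No selection rule forces the value: the integral is nonzero (none).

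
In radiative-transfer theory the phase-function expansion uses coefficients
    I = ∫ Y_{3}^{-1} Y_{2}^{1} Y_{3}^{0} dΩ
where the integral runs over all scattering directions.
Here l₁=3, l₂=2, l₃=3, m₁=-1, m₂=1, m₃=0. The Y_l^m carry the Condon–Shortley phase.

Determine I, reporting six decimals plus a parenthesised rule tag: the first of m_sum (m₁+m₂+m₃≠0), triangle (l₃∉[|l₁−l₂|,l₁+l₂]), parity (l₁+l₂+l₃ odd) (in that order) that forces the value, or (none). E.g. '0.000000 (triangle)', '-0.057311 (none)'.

m-sum 0 ✓  L=8 even ✓  1≤3≤5 ✓
Π(2lᵢ+1) = 7×5×7 = 245
triangle coeff Δ(3,2,3) = 1/3780
Σ_t [0,2]: t=0:+1/24 t=1:−1/4 t=2:+1/24 = -1/6
(3j)²=4/105 [(3 2 3; 0 0 0)], sign=+1
Σ_t [1,2]: t=1:−1/12 t=2:+1/8 = 1/24
(3j)²=1/210 [(3 2 3; -1 1 0)], sign=-1
⇒ 4πI² = 2/45
I = (-1)√(2/45/(4π)) = -0.05947080
No selection rule forces the value: the integral is nonzero (none).

-0.059471 (none)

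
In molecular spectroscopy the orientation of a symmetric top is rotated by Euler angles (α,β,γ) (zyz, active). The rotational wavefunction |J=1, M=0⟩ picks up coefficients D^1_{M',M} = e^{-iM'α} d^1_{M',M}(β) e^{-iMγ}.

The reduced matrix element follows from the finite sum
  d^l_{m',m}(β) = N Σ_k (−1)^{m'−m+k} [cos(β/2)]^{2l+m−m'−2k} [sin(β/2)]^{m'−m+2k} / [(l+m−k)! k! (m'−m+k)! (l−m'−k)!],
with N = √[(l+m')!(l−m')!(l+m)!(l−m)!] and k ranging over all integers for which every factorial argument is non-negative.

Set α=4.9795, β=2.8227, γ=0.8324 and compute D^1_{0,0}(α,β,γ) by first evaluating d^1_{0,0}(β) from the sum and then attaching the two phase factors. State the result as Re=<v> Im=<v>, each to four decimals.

Re=-0.9496 Im=0.0000

D^1_{0,0}(4.9795,2.8227,0.8324) = e^{-i·0·4.9795}·d^1_{0,0}(2.8227)·e^{-i·0·0.8324}. Compute d first:
With c≡cos(β/2)=0.158772 and s≡sin(β/2)=0.987315, N=[1·1·1·1]^{1/2}=1.000000
k∈{0,1} keeps every argument non-negative
  k=0: (−1)^0·1.0000/(1)·0.1588^2·0.9873^0 = +0.025208
  k=1: (−1)^1·1.0000/(1)·0.1588^0·0.9873^2 = -0.974792
d^1_{0,0}(2.8227) = +0.025208 -0.974792 = -0.949583
D = (+1.000000+0.000000i)·(-0.949583)·(+1.000000+0.000000i) = -0.949583+0.000000i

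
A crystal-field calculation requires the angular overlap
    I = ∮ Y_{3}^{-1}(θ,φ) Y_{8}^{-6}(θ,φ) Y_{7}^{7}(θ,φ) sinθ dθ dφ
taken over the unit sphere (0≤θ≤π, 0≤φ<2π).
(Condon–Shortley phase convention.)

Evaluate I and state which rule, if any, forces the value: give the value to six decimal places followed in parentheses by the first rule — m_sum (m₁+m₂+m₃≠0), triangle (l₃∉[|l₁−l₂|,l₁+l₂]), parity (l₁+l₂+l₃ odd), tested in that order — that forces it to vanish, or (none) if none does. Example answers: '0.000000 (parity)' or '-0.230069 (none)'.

Checks pass: Σm=0; 18 even; l₃=7∈[5,11].
(2·3+1)(2·8+1)(2·7+1) = 1785
Δ: 4! 2! 12! / 19! → 1/5290740
sum: t=1:−1/7257600 t=2:+1/2073600 t=3:−1/7257600 = 1/4838400
3j²(3 8 7; 0 0 0) = Δ·Π!·Σ² = 252/20995  (sign -1)
sum: t=2:+1/3832012800 = 1/3832012800
3j²(3 8 7; -1 -6 7) = Δ·Π!·Σ² = 91/9690  (sign +1)
combine: 4πI² = 1785·252/20995·91/9690 = 6174/30685
take √, sign -1: I = -0.12653635
No selection rule forces the value: the integral is nonzero (none).

-0.126536 (none)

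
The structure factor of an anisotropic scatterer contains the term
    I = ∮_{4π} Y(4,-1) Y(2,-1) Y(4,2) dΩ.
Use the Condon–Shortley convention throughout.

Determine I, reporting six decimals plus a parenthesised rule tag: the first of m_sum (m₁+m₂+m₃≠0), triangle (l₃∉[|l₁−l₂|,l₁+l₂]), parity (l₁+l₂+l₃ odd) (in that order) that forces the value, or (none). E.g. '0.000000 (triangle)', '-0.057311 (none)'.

Rules hold: Σm=0, L=10 even, 2≤4≤6.
N = 9·5·9 = 405
Δ = 2!·6!·2!/11! = 1/13860
Racah Σ t=0..2: t=0:+1/192 t=1:−1/36 t=2:+1/192 = -5/288
⇒ 3j(4 2 4; 0 0 0)² = 20/693, sgn -1
Racah Σ t=0..1: t=0:+1/240 t=1:−1/96 = -1/160
⇒ 3j(4 2 4; -1 -1 2)² = 27/1540, sgn -1
4πI² = N·(3j₀)²·(3jₘ)² = 1215/5929
I = +1·√(0.204925/4π) = 0.12770047
No selection rule forces the value: the integral is nonzero (none).

0.127700 (none)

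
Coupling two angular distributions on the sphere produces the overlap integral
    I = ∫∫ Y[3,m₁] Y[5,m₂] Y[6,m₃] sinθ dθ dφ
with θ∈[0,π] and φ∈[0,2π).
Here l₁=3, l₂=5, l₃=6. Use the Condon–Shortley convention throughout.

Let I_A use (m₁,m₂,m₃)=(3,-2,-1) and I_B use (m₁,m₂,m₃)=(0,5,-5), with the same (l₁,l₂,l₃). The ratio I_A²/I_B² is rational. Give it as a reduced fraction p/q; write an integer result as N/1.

49/99

Same 3,5,6: normalisation and zero-m 3j drop out of the ratio.
A: Δ: 2! 4! 8! / 15! → 1/675675; sum: t=0:+1/34560 = 1/34560; 3j²(3 5 6; 3 -2 -1) = Δ·Π!·Σ² = 7/429  (sign -1)
B: Δ: 2! 4! 8! / 15! → 1/675675; sum: t=2:+1/483840 = 1/483840; 3j²(3 5 6; 0 5 -5) = Δ·Π!·Σ² = 3/91  (sign -1)
I_A²/I_B² = (7/429)/(3/91) = 49/99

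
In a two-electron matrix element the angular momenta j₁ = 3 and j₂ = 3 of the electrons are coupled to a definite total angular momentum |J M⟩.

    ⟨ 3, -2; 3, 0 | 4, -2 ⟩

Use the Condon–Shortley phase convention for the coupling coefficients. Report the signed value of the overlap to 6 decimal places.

triangle: 2!×4!×4!/11! = 1152/39916800
(j±m)!: 1!×5!×3!×3!×2!×6! = 6220800
prefactor² = (2J+1)×Δ×N² = 124416/77
  k=1: −1/(1!×1!×4!×2!×0!×2!) = -1/96
  k=2: +1/(2!×0!×3!×1!×1!×3!) = 1/72
Σ = 1/288  ⇒  CG² = 124416/77×(1/288)² = 3/154
CG = +√(3/154) = +0.139573

+0.139573  (= +√(3/154))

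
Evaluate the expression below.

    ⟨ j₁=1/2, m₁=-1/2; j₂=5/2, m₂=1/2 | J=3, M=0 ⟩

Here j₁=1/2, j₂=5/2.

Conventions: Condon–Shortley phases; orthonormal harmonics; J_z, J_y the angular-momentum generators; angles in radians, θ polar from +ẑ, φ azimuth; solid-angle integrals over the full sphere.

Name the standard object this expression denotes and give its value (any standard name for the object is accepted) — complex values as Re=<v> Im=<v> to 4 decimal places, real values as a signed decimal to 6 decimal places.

Clebsch–Gordan coefficient, +√(1/2) ≈ +0.707107

This is a Clebsch–Gordan (vector-coupling) coefficient.
triangle: 0!*1!*5!/7! = 120/5040
(j±m)!: 0!*1!*3!*2!*3!*3! = 432
prefactor² = (2J+1)*Δ*N² = 72
  k=0: +1/(0!*0!*1!*3!*0!*2!) = 1/12
Σ = 1/12  ⇒  CG² = 72*(1/12)² = 1/2
CG = +√(1/2) = +0.707107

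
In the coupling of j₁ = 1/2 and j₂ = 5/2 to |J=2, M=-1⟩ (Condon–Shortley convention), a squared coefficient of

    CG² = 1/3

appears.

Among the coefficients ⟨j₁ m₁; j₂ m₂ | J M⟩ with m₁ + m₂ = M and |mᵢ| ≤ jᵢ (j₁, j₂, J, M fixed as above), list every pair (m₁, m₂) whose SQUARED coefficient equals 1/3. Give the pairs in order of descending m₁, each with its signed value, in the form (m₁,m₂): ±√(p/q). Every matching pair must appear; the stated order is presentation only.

Admissible pairs with m₁+m₂ = M = -1: (-1/2,-1/2), (1/2,-3/2)
  (m₁,m₂)=(1/2,-3/2): CG² = 2/3, CG = +√(2/3)
  (m₁,m₂)=(-1/2,-1/2): CG² = 1/3, CG = −√(1/3)   ← matches the target
Pairs with CG² = 1/3: (-1/2,-1/2): −√(1/3)

(-1/2,-1/2): −√(1/3)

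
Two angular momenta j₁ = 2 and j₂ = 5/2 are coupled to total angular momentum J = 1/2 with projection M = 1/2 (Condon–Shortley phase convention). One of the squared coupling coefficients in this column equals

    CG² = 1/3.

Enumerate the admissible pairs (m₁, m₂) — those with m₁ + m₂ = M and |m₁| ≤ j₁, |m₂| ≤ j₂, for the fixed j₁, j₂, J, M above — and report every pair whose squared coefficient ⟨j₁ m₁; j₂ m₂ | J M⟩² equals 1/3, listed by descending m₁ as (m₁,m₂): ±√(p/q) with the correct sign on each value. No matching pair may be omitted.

(-2,5/2): +√(1/3)

Admissible pairs with m₁+m₂ = M = 1/2: (-2,5/2), (-1,3/2), (0,1/2), (1,-1/2), (2,-3/2)
  (m₁,m₂)=(2,-3/2): CG² = 1/15, CG = +√(1/15)
  (m₁,m₂)=(1,-1/2): CG² = 2/15, CG = −√(2/15)
  (m₁,m₂)=(0,1/2): CG² = 1/5, CG = +√(1/5)
  (m₁,m₂)=(-1,3/2): CG² = 4/15, CG = −√(4/15)
  (m₁,m₂)=(-2,5/2): CG² = 1/3, CG = +√(1/3)   ← matches the target
Pairs with CG² = 1/3: (-2,5/2): +√(1/3)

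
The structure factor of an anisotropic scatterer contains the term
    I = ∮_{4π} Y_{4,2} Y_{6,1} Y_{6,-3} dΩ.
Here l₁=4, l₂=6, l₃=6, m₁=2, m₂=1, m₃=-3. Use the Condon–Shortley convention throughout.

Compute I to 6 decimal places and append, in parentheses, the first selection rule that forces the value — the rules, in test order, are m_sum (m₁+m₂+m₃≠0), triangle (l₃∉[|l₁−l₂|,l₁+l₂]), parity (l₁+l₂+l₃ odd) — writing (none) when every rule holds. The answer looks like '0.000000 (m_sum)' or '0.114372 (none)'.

Rules hold: Σm=0, L=16 even, 2≤6≤10.
N = 9·13·13 = 1521
Δ = 4!·4!·8!/17! = 1/15315300
Racah Σ t=0..4: t=0:+1/829440 t=1:−1/25920 t=2:+1/9216 t=3:−1/25920 t=4:+1/829440 = 7/207360
⇒ 3j(4 6 6; 0 0 0)² = 28/2431, sgn +1
Racah Σ t=0..2: t=0:+1/483840 t=1:−1/51840 t=2:+1/69120 = -1/362880
⇒ 3j(4 6 6; 2 1 -3)² = 16/17017, sgn +1
4πI² = N·(3j₀)²·(3jₘ)² = 576/34969
I = +1·√(0.0164717/4π) = 0.03620468
No selection rule forces the value: the integral is nonzero (none).

0.036205 (none)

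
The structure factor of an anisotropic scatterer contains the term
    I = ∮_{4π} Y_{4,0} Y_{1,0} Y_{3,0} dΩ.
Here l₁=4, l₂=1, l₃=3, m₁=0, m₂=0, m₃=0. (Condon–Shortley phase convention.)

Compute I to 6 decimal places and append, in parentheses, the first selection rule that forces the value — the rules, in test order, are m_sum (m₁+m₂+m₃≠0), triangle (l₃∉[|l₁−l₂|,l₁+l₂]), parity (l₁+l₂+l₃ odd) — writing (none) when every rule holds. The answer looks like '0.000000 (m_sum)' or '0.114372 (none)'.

0.246233 (none)

m-sum 0 ✓  L=8 even ✓  3≤3≤5 ✓
Π(2lᵢ+1) = 9×3×7 = 189
triangle coeff Δ(4,1,3) = 1/252
Σ_t [1,1]: t=1:−1/36 = -1/36
(3j)²=4/63 [(4 1 3; 0 0 0)], sign=+1
(m-triple is (0,0,0) — same symbol as above.)
⇒ 4πI² = 16/21
I = (+1)√(16/21/(4π)) = 0.24623252
No selection rule forces the value: the integral is nonzero (none).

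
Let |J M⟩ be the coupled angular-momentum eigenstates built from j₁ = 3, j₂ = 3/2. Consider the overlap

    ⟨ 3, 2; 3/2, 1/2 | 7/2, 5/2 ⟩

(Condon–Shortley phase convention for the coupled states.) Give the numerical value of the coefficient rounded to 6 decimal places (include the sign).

√[8·1!5!2!/9! · 5!1!2!1!6!1!] = √(6400/7)
  +(−1)^0/∏(0,1,1,2,4,0)! = 1/48  (running 1/48)
  +(−1)^1/∏(1,0,0,1,5,1)! = -1/120  (running 1/80)
⟨..|..⟩ = √(6400/7)·(1/80) = +0.377964

+0.377964  (= +√(1/7))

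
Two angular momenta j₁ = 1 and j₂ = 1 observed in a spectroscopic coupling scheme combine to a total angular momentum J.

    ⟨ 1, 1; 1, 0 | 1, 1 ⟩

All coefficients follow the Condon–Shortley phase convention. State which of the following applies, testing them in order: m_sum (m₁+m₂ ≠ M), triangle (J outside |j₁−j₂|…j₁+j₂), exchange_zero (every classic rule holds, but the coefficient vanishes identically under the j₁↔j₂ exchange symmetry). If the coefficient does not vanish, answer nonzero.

nonzero

m-sum: m₁+m₂ = 1+0 = 1, M = 1  ✓
triangle: |j₁−j₂| = 0 ≤ J = 1 ≤ j₁+j₂ = 2  ✓
exchange: j₁≠j₂ or m₁≠m₂ — the exchange symmetry imposes no constraint here
value check: CG = +√(1/2) = +0.707107 ≠ 0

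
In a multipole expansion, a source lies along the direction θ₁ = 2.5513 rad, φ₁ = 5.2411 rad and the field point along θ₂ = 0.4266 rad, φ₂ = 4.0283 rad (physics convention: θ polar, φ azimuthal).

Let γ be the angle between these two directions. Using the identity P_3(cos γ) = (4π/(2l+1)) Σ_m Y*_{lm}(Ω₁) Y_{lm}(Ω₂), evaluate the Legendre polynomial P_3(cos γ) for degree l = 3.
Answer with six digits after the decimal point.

0.242440

Addition theorem: P_3(cos γ) = (4π/7) Σ_m Y*_{lm}(Ω₁) Y_{lm}(Ω₂), m = −3…3:
  [-3]  conj(Y_{3,-3})(Ω₁) = (-0.071938, -0.001103) ; Y_{3,-3}(Ω₂) = (0.026197, 0.013688) ; Δ = (-0.001869, -0.001014)
  [-2]  conj(Y_{3,-2})(Ω₁) = (0.129184, 0.229133) ; Y_{3,-2}(Ω₂) = (-0.032056, -0.156036) ; Δ = (0.031612, -0.027502)
  [-1]  conj(Y_{3,-1})(Ω₁) = (0.222393, -0.380687) ; Y_{3,-1}(Ω₂) = (-0.265693, 0.325826) ; Δ = (0.064949, 0.173607)
  [+0]  conj(Y_{3,0})(Ω₁) = (-0.139809, -0.000000) ; Y_{3,0}(Ω₂) = (0.388632, 0.000000) ; Δ = (-0.054334, -0.000000)
  [+1]  conj(Y_{3,1})(Ω₁) = (-0.222393, -0.380687) ; Y_{3,1}(Ω₂) = (0.265693, 0.325826) ; Δ = (0.064949, -0.173607)
  [+2]  conj(Y_{3,2})(Ω₁) = (0.129184, -0.229133) ; Y_{3,2}(Ω₂) = (-0.032056, 0.156036) ; Δ = (0.031612, 0.027502)
  [+3]  conj(Y_{3,3})(Ω₁) = (0.071938, -0.001103) ; Y_{3,3}(Ω₂) = (-0.026197, 0.013688) ; Δ = (-0.001869, 0.001014)
Accumulated sum (0.135049, -0.000000); after 4π/(2l+1) scaling, (0.242440, -0.000000) ⇒ P_3 = 0.242440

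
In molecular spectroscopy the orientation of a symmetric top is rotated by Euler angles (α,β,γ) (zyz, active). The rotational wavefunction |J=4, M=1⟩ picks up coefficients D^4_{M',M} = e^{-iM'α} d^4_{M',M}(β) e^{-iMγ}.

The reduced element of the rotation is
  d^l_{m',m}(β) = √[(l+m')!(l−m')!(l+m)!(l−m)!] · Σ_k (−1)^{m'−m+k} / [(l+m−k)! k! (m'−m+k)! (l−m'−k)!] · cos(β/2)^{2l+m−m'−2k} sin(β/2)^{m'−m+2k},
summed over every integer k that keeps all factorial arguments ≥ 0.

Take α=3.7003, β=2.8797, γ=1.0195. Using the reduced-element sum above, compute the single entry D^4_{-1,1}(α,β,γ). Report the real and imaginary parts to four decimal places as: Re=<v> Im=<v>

D^4_{-1,1}(3.7003,2.8797,1.0195) = e^{-i·-1·3.7003}·d^4_{-1,1}(2.8797)·e^{-i·1·1.0195}. Compute d first:
c=cos(2.879700/2)=0.130572, s=sin(2.879700/2)=0.991439; N=√[6·120·120·6]=720.000000
k∈{2,3,4,5} keeps every argument non-negative
  k=2: (−1)^0·720.0000/(72)·0.1306^6·0.9914^2 = +0.000049
  k=3: (−1)^1·720.0000/(24)·0.1306^4·0.9914^4 = -0.008425
  k=4: (−1)^2·720.0000/(48)·0.1306^2·0.9914^6 = +0.242879
  k=5: (−1)^3·720.0000/(720)·0.1306^0·0.9914^8 = -0.933528
d^4_{-1,1}(2.8797) = +0.000049 -0.008425 +0.242879 -0.933528 = -0.699026
D = (-0.847941-0.530091i)·(-0.699026)·(+0.523792-0.851846i) = +0.626117-0.310827i

Re=0.6261 Im=-0.3108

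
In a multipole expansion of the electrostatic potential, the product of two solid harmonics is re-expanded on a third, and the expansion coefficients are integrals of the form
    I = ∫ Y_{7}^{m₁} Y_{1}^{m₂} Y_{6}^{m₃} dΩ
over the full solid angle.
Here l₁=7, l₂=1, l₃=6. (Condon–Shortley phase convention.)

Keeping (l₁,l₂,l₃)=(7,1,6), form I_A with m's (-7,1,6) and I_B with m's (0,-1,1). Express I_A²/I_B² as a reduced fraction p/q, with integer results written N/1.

13/3

Shared (l₁,l₂,l₃)=(7,1,6): N and (l;000)² cancel in I_A²/I_B².
A: Δ = 2!·12!·0!/15! = 1/1365; Racah Σ t=2..2: t=2:+1/958003200 = 1/958003200; ⇒ 3j(7 1 6; -7 1 6)² = 1/15, sgn +1
B: Δ = 2!·12!·0!/15! = 1/1365; Racah Σ t=0..0: t=0:+1/1209600 = 1/1209600; ⇒ 3j(7 1 6; 0 -1 1)² = 1/65, sgn -1
I_A²/I_B² = (1/15)/(1/65) = 13/3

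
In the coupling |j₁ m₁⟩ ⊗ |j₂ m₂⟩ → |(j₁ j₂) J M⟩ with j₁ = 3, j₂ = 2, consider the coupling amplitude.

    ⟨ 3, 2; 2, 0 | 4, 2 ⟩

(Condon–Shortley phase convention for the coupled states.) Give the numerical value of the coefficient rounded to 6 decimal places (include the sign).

j₁+j₂−J=1  J+j₁−j₂=5  J−j₁+j₂=3  j₁+j₂+J+1=10
(j₁±m₁, j₂±m₂, J±M) = (5,1,2,2,6,2)
P² = 8640/7
sum k=0..1:
  [0] +1/48 = 1/48
  [1] −1/240 = -1/240
S = 1/60
C² = P²·S² = 12/35 ; C = +0.585540

+√(12/35) ≈ +0.585540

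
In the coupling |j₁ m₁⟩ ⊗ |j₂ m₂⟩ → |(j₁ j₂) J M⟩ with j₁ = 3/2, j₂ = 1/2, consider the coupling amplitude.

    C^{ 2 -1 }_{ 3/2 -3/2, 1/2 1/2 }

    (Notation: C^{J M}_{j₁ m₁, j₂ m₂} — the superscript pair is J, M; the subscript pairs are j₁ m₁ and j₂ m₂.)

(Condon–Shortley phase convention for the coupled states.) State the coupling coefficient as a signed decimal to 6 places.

+0.500000

√[5·0!3!1!/5! · 0!3!1!0!1!3!] = √(9)
  +(−1)^0/∏(0,0,3,1,0,0)! = 1/6  (running 1/6)
⟨..|..⟩ = √(9)·(1/6) = +0.500000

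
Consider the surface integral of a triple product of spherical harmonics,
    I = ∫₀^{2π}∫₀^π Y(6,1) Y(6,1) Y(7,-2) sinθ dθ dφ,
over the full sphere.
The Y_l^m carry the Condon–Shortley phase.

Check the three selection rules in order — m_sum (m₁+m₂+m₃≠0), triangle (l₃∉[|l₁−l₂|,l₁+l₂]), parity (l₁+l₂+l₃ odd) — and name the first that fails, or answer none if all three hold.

parity

Σmᵢ = 0  ✓
l₃∈[|l₁−l₂|,l₁+l₂]=[0,12], have l₃=7  ✓
Σlᵢ = 19 ⇒ odd  ✗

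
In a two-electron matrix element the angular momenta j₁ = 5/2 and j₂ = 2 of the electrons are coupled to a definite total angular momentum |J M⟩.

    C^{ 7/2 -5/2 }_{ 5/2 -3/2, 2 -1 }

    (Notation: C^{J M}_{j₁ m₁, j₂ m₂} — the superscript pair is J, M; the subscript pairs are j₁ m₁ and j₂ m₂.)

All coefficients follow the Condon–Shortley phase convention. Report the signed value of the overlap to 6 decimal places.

-0.125988

triangle: 1!×4!×3!/9! = 144/362880
(j±m)!: 1!×4!×1!×3!×1!×6! = 103680
prefactor² = (2J+1)×Δ×N² = 2304/7
  k=0: +1/(0!×1!×4!×1!×0!×2!) = 1/48
  k=1: −1/(1!×0!×3!×0!×1!×3!) = -1/36
Σ = -1/144  ⇒  CG² = 2304/7×(-1/144)² = 1/63
CG = −√(1/63) = -0.125988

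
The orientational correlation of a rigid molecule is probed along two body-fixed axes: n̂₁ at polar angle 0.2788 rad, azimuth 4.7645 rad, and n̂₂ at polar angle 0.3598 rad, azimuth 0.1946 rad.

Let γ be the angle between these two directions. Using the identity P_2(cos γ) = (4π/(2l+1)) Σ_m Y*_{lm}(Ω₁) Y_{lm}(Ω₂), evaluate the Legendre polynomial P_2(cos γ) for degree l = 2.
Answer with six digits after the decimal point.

Term-by-term m-sum for l=2 (normalisation 4π/5 = 2.513274):
  term(m=-2) = (-0.001344, 0.000394)   from Y*(Ω₁)=(-0.029096, -0.003043), Y(Ω₂)=(0.044303, -0.018170)
  term(m=-1) = (-0.007390, -0.051510)   from Y*(Ω₁)=(0.010647, -0.204120), Y(Ω₂)=(0.249782, -0.049231)
  term(m=+0) = (0.287104, 0.000000)   from Y*(Ω₁)=(0.559123, -0.000000), Y(Ω₂)=(0.513490, 0.000000)
  term(m=+1) = (-0.007390, 0.051510)   from Y*(Ω₁)=(-0.010647, -0.204120), Y(Ω₂)=(-0.249782, -0.049231)
  term(m=+2) = (-0.001344, -0.000394)   from Y*(Ω₁)=(-0.029096, 0.003043), Y(Ω₂)=(0.044303, 0.018170)
Accumulated sum (0.269636, -0.000000); after 4π/(2l+1) scaling, (0.677670, -0.000000) ⇒ P_2 = 0.677670

0.677670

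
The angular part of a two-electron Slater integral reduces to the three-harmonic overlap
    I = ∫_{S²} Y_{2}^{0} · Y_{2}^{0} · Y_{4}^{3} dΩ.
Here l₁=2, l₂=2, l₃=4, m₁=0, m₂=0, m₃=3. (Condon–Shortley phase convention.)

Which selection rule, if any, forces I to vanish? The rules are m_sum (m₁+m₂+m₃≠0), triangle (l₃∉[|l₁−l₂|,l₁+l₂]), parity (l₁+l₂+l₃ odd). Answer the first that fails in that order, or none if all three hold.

m_sum

azimuthal sum: 0 + 0 + 3 = 3  ✗
0 ≤ 4 ≤ 4 (triangle on l)
L = 2 + 2 + 4 = 8 (even)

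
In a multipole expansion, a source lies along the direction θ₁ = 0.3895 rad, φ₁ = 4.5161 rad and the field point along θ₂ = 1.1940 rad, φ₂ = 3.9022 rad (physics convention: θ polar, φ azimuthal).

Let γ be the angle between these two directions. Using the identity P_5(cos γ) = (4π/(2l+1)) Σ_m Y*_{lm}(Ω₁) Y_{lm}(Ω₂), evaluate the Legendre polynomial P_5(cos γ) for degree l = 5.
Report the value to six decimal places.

-0.222775

Term-by-term m-sum for l=5 (normalisation 4π/11 = 1.142397):
  m=-5: Y*=(-0.003046, -0.002037)  Y=(0.254588, -0.198176)  product (-0.001179, 0.000085)
  m=-4: Y*=(0.019966, -0.019957)  Y=(-0.401728, -0.039968)  product (-0.008819, 0.007219)
  m=-3: Y*=(0.070511, 0.105569)  Y=(0.039649, 0.046033)  product (-0.002064, 0.007432)
  m=-2: Y*=(-0.327389, 0.135562)  Y=(-0.015869, 0.319787)  product (-0.038156, -0.106846)
  m=-1: Y*=(-0.104348, -0.524759)  Y=(0.110127, -0.104797)  product (-0.066485, -0.046855)
  m=+0: Y*=(0.133627, -0.000000)  Y=(0.287358, 0.000000)  product (0.038399, 0.000000)
  m=+1: Y*=(0.104348, -0.524759)  Y=(-0.110127, -0.104797)  product (-0.066485, 0.046855)
  m=+2: Y*=(-0.327389, -0.135562)  Y=(-0.015869, -0.319787)  product (-0.038156, 0.106846)
  m=+3: Y*=(-0.070511, 0.105569)  Y=(-0.039649, 0.046033)  product (-0.002064, -0.007432)
  m=+4: Y*=(0.019966, 0.019957)  Y=(-0.401728, 0.039968)  product (-0.008819, -0.007219)
  m=+5: Y*=(0.003046, -0.002037)  Y=(-0.254588, -0.198176)  product (-0.001179, -0.000085)
Accumulated sum (-0.195006, -0.000000); after 4π/(2l+1) scaling, (-0.222775, -0.000000) ⇒ P_5 = -0.222775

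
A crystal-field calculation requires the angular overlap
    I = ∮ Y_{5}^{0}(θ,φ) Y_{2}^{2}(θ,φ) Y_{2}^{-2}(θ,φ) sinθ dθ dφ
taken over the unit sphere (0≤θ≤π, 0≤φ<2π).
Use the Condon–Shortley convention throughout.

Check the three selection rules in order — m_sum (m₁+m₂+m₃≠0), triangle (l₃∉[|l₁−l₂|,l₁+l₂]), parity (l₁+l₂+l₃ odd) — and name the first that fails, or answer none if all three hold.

m₁+m₂+m₃ = 0 + 2 − 2 = 0  ✓
triangle: need |l₁−l₂| ≤ l₃ ≤ l₁+l₂ = [3,7]; l₃=2 is outside  ✗
parity: l₁+l₂+l₃ = 9 is odd

triangle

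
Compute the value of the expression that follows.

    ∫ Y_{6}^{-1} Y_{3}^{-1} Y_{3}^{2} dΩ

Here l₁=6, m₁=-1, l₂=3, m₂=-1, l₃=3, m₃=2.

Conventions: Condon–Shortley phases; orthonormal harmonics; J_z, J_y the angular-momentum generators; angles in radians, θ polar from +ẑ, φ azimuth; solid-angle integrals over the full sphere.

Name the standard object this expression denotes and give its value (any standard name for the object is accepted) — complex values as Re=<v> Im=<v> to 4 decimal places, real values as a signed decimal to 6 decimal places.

Gaunt coefficient, -0.121471

This is a Gaunt coefficient — the integral of a triple product of spherical harmonics over the sphere.
Checks pass: Σm=0; 12 even; l₃=3∈[3,9].
(2·6+1)(2·3+1)(2·3+1) = 637
Δ: 6! 6! 0! / 13! → 1/12012
sum: t=3:−1/1296 = -1/1296
3j²(6 3 3; 0 0 0) = Δ·Π!·Σ² = 100/3003  (sign +1)
sum: t=2:+1/5760 = 1/5760
3j²(6 3 3; -1 -1 2) = Δ·Π!·Σ² = 5/572  (sign -1)
combine: 4πI² = 637·100/3003·5/572 = 875/4719
take √, sign -1: I = -0.12147142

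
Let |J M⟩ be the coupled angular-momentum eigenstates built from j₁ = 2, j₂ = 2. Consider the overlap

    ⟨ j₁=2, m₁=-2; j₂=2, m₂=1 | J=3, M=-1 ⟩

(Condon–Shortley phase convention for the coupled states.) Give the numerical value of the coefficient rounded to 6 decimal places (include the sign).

-0.547723  (= −√(3/10))

√[7·1!3!3!/8! · 0!4!3!1!2!4!] = √(216/5)
  +(−1)^1/∏(1,0,3,2,0,1)! = -1/12  (running -1/12)
⟨..|..⟩ = √(216/5)·(-1/12) = -0.547723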